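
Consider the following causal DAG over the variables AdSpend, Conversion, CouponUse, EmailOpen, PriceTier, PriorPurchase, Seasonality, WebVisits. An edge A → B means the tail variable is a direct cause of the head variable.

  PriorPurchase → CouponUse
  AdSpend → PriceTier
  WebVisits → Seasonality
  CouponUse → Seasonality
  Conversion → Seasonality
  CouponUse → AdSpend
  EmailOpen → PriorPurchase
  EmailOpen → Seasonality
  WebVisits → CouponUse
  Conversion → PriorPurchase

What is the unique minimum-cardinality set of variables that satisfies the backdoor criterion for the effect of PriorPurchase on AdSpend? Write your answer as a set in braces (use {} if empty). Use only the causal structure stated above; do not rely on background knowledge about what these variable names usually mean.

{}

Variables eligible for adjustment (non-descendants of PriorPurchase, excluding PriorPurchase and AdSpend): {Conversion, EmailOpen, WebVisits}.
Backdoor paths from PriorPurchase to AdSpend:
  P1: PriorPurchase <- EmailOpen -> Seasonality <- WebVisits -> CouponUse -> AdSpend
  P2: PriorPurchase <- EmailOpen -> Seasonality <- CouponUse -> AdSpend
  P3: PriorPurchase <- Conversion -> Seasonality <- WebVisits -> CouponUse -> AdSpend
  P4: PriorPurchase <- Conversion -> Seasonality <- CouponUse -> AdSpend
Each backdoor path contains an unconditioned collider, so every path is already blocked with the empty conditioning set:
  P1: blocked at collider Seasonality (neither it nor any descendant is in the conditioning set).
  P2: blocked at collider Seasonality (neither it nor any descendant is in the conditioning set).
  P3: blocked at collider Seasonality (neither it nor any descendant is in the conditioning set).
  P4: blocked at collider Seasonality (neither it nor any descendant is in the conditioning set).
The empty set is therefore the unique smallest valid set.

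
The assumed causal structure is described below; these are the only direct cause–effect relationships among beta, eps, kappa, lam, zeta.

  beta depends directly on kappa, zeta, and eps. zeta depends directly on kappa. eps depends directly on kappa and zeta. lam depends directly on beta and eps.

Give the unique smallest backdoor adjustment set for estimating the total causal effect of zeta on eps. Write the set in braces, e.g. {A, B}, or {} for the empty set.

Variables eligible for adjustment (non-descendants of zeta, excluding zeta and eps): {kappa}.
Backdoor paths from zeta to eps:
  P1: zeta <- kappa -> eps
  P2: zeta <- kappa -> beta <- eps
  P3: zeta <- kappa -> beta -> lam <- eps
The empty set is not sufficient: P1 (zeta <- kappa -> eps) has no collider blocking it and no conditioned non-collider, so it is open.
Try {kappa}:
  P1: blocked at fork node kappa ∈ conditioning set.
  P2: blocked at fork node kappa ∈ conditioning set.
  P3: blocked at fork node kappa ∈ conditioning set.
{kappa} contains no descendant of zeta and blocks every backdoor path.
{kappa} is the unique smallest valid adjustment set.

{kappa}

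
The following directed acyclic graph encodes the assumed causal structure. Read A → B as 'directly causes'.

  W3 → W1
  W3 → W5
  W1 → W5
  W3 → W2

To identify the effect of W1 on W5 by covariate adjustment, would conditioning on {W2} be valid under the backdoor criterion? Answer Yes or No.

Backdoor paths from W1 to W5 (paths whose first edge points into W1):
  P1: W1 <- W3 -> W5
Condition 1 (no descendant of W1 in the set): holds — descendants of W1 are {W5}; none are in {W2}.
Condition 2 (every backdoor path blocked by {W2}):
  P1: open — no interior node is in the conditioning set.
{W2} does not satisfy the backdoor criterion.

No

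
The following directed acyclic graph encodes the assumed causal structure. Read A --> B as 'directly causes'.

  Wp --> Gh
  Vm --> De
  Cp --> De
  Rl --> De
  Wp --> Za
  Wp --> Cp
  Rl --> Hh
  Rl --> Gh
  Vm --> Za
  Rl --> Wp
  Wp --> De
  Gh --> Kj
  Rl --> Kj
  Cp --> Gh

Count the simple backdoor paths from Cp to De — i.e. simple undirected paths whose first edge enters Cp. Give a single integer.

A backdoor path from Cp to De is any simple undirected path whose first edge points into Cp (i.e. leaves Cp via a parent).
Parents of Cp: {Wp}.
Enumerating:
  P1: Cp <- Wp <- Rl -> De
  P2: Cp <- Wp -> Gh <- Rl -> De
  P3: Cp <- Wp -> Gh -> Kj <- Rl -> De
  P4: Cp <- Wp -> De
  P5: Cp <- Wp -> Za <- Vm -> De
That exhausts the simple backdoor paths. Count: 5.

5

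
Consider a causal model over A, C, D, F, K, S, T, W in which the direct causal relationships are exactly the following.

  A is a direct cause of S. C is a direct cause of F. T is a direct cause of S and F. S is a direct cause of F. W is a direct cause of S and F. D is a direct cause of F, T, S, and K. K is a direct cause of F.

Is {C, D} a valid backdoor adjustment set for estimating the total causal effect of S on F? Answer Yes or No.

Backdoor paths from S to F (paths whose first edge points into S):
  P1: S <- D -> K -> F
  P2: S <- D -> T -> F
  P3: S <- D -> F
  P4: S <- W -> F
  P5: S <- T <- D -> K -> F
  P6: S <- T <- D -> F
  P7: S <- T -> F
Condition 1 (no descendant of S in the set): holds — descendants of S are {F}; none are in {C, D}.
Condition 2 (every backdoor path blocked by {C, D}):
  P1: blocked at fork node D ∈ conditioning set.
  P2: blocked at fork node D ∈ conditioning set.
  P3: blocked at fork node D ∈ conditioning set.
  P4: open — no interior node is in the conditioning set.
  P5: blocked at fork node D ∈ conditioning set.
  P6: blocked at fork node D ∈ conditioning set.
  P7: open — no interior node is in the conditioning set.
{C, D} does not satisfy the backdoor criterion.

No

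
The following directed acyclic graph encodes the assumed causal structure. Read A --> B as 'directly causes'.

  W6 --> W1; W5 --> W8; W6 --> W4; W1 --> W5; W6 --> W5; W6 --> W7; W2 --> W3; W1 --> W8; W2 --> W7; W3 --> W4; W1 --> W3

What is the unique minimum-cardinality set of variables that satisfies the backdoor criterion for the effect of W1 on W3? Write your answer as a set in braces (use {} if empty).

{}

Variables eligible for adjustment (non-descendants of W1, excluding W1 and W3): {W2, W6, W7}.
Backdoor paths from W1 to W3:
  P1: W1 <- W6 -> W4 <- W3
  P2: W1 <- W6 -> W7 <- W2 -> W3
Each backdoor path contains an unconditioned collider, so every path is already blocked with the empty conditioning set:
  P1: blocked at collider W4 (neither it nor any descendant is in the conditioning set).
  P2: blocked at collider W7 (neither it nor any descendant is in the conditioning set).
The empty set is therefore the unique smallest valid set.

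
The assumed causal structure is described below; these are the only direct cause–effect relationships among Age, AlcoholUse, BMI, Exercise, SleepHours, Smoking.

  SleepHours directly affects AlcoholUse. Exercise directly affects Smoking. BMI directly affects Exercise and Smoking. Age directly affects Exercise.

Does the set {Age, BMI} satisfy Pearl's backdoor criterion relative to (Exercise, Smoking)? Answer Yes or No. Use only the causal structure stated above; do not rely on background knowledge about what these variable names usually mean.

Yes

Backdoor paths from Exercise to Smoking (paths whose first edge points into Exercise):
  P1: Exercise <- BMI -> Smoking
Condition 1 (no descendant of Exercise in the set): holds — descendants of Exercise are {Smoking}; none are in {Age, BMI}.
Condition 2 (every backdoor path blocked by {Age, BMI}):
  P1: blocked at fork node BMI ∈ conditioning set.
{Age, BMI} satisfies the backdoor criterion.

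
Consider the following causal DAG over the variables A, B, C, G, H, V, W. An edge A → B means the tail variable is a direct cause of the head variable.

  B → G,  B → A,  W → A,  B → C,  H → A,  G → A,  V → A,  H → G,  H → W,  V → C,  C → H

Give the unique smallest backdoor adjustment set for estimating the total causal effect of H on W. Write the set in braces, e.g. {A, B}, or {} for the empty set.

Variables eligible for adjustment (non-descendants of H, excluding H and W): {B, C, V}.
Backdoor paths from H to W:
  P1: H <- C <- B -> G -> A <- W
  P2: H <- C <- B -> A <- W
  P3: H <- C <- V -> A <- W
Each backdoor path contains an unconditioned collider, so every path is already blocked with the empty conditioning set:
  P1: blocked at collider A (neither it nor any descendant is in the conditioning set).
  P2: blocked at collider A (neither it nor any descendant is in the conditioning set).
  P3: blocked at collider A (neither it nor any descendant is in the conditioning set).
The empty set is therefore the unique smallest valid set.

{}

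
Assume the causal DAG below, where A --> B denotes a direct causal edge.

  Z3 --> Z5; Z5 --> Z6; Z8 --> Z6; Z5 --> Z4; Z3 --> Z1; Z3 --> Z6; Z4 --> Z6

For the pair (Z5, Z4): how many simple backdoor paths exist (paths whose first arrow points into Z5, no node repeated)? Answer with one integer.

1

A backdoor path from Z5 to Z4 is any simple undirected path whose first edge points into Z5 (i.e. leaves Z5 via a parent).
Parents of Z5: {Z3}.
Enumerating:
  P1: Z5 <- Z3 -> Z6 <- Z4
That exhausts the simple backdoor paths. Count: 1.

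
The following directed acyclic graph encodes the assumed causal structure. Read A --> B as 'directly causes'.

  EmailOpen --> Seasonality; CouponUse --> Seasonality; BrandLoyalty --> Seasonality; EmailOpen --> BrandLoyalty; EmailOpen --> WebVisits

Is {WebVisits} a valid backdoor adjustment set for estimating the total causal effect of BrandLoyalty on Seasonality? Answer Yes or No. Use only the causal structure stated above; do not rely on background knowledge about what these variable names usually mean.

Backdoor paths from BrandLoyalty to Seasonality (paths whose first edge points into BrandLoyalty):
  P1: BrandLoyalty <- EmailOpen -> Seasonality
Condition 1 (no descendant of BrandLoyalty in the set): holds — descendants of BrandLoyalty are {Seasonality}; none are in {WebVisits}.
Condition 2 (every backdoor path blocked by {WebVisits}):
  P1: open — no interior node is in the conditioning set.
{WebVisits} does not satisfy the backdoor criterion.

No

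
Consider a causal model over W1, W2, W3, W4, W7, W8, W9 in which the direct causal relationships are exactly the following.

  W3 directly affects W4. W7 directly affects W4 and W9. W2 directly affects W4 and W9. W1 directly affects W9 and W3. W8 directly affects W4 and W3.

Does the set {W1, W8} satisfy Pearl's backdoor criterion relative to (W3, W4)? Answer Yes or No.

Yes

Backdoor paths from W3 to W4 (paths whose first edge points into W3):
  P1: W3 <- W8 -> W4
  P2: W3 <- W1 -> W9 <- W2 -> W4
  P3: W3 <- W1 -> W9 <- W7 -> W4
Condition 1 (no descendant of W3 in the set): holds — descendants of W3 are {W4}; none are in {W1, W8}.
Condition 2 (every backdoor path blocked by {W1, W8}):
  P1: blocked at fork node W8 ∈ conditioning set.
  P2: blocked at fork node W1 ∈ conditioning set.
  P3: blocked at fork node W1 ∈ conditioning set.
{W1, W8} satisfies the backdoor criterion.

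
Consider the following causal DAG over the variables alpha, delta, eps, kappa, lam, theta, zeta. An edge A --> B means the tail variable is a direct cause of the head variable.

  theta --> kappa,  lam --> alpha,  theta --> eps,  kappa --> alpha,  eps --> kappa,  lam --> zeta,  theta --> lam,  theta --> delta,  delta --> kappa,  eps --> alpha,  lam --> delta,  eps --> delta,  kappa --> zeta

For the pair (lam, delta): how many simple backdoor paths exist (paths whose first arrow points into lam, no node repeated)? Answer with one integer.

7

A backdoor path from lam to delta is any simple undirected path whose first edge points into lam (i.e. leaves lam via a parent).
Parents of lam: {theta}.
Enumerating:
  P1: lam <- theta -> eps -> delta
  P2: lam <- theta -> eps -> kappa <- delta
  P3: lam <- theta -> eps -> alpha <- kappa <- delta
  P4: lam <- theta -> delta
  P5: lam <- theta -> kappa <- eps -> delta
  P6: lam <- theta -> kappa <- delta
  P7: lam <- theta -> kappa -> alpha <- eps -> delta
That exhausts the simple backdoor paths. Count: 7.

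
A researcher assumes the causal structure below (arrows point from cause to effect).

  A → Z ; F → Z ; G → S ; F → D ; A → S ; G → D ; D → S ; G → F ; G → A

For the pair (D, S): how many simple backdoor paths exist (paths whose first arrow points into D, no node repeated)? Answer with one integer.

7

A backdoor path from D to S is any simple undirected path whose first edge points into D (i.e. leaves D via a parent).
Parents of D: {F, G}.
Enumerating:
  P1: D <- G -> F -> Z <- A -> S
  P2: D <- G -> A -> S
  P3: D <- G -> S
  P4: D <- F <- G -> A -> S
  P5: D <- F <- G -> S
  P6: D <- F -> Z <- A <- G -> S
  P7: D <- F -> Z <- A -> S
That exhausts the simple backdoor paths. Count: 7.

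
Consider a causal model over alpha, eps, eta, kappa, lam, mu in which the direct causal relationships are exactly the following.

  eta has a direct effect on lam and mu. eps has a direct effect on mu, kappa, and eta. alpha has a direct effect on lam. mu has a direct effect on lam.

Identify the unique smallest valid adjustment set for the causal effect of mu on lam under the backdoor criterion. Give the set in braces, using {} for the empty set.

{eta}

Variables eligible for adjustment (non-descendants of mu, excluding mu and lam): {alpha, eps, eta, kappa}.
Backdoor paths from mu to lam:
  P1: mu <- eps -> eta -> lam
  P2: mu <- eta -> lam
The empty set is not sufficient: P1 (mu <- eps -> eta -> lam) has no collider blocking it and no conditioned non-collider, so it is open.
Try {eta}:
  P1: blocked at chain node eta ∈ conditioning set.
  P2: blocked at fork node eta ∈ conditioning set.
{eta} contains no descendant of mu and blocks every backdoor path.
No other singleton works — e.g. {eps} leaves P2 open — so {eta} is the unique smallest valid adjustment set.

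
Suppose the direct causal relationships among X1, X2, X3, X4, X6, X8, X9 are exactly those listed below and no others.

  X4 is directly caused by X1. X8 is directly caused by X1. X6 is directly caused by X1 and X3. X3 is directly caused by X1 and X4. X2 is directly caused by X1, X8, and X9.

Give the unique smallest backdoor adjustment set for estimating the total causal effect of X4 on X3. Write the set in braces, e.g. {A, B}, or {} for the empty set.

Variables eligible for adjustment (non-descendants of X4, excluding X4 and X3): {X1, X2, X8, X9}.
Backdoor paths from X4 to X3:
  P1: X4 <- X1 -> X3
  P2: X4 <- X1 -> X6 <- X3
The empty set is not sufficient: P1 (X4 <- X1 -> X3) has no collider blocking it and no conditioned non-collider, so it is open.
Try {X1}:
  P1: blocked at fork node X1 ∈ conditioning set.
  P2: blocked at fork node X1 ∈ conditioning set.
{X1} contains no descendant of X4 and blocks every backdoor path.
No other singleton works — e.g. {X8} leaves P1 open — so {X1} is the unique smallest valid adjustment set.

{X1}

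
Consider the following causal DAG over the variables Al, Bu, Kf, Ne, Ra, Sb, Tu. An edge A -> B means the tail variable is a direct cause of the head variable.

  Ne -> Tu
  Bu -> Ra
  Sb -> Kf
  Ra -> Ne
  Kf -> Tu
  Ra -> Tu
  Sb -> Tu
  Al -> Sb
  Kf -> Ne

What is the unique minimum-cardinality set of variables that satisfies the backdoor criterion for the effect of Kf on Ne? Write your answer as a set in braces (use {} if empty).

Variables eligible for adjustment (non-descendants of Kf, excluding Kf and Ne): {Al, Bu, Ra, Sb}.
Backdoor paths from Kf to Ne:
  P1: Kf <- Sb -> Tu <- Ra -> Ne
  P2: Kf <- Sb -> Tu <- Ne
Each backdoor path contains an unconditioned collider, so every path is already blocked with the empty conditioning set:
  P1: blocked at collider Tu (neither it nor any descendant is in the conditioning set).
  P2: blocked at collider Tu (neither it nor any descendant is in the conditioning set).
The empty set is therefore the unique smallest valid set.

{}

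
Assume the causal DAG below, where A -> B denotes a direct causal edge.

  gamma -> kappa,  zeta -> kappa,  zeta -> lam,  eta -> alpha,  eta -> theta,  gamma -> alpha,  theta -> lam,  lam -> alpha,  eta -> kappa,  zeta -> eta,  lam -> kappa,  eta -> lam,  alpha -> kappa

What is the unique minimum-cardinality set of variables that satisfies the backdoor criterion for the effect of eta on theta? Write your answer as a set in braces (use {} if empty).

Variables eligible for adjustment (non-descendants of eta, excluding eta and theta): {gamma, zeta}.
Backdoor paths from eta to theta:
  P1: eta <- zeta -> lam <- theta
  P2: eta <- zeta -> kappa <- gamma -> alpha <- lam <- theta
  P3: eta <- zeta -> kappa <- lam <- theta
  P4: eta <- zeta -> kappa <- alpha <- lam <- theta
Each backdoor path contains an unconditioned collider, so every path is already blocked with the empty conditioning set:
  P1: blocked at collider lam (neither it nor any descendant is in the conditioning set).
  P2: blocked at collider kappa (neither it nor any descendant is in the conditioning set).
  P3: blocked at collider kappa (neither it nor any descendant is in the conditioning set).
  P4: blocked at collider kappa (neither it nor any descendant is in the conditioning set).
The empty set is therefore the unique smallest valid set.

{}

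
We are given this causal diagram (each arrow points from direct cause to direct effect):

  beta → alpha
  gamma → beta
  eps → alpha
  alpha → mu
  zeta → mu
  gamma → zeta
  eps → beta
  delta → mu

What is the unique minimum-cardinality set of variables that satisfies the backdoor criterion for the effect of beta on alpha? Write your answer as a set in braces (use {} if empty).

{eps}

Variables eligible for adjustment (non-descendants of beta, excluding beta and alpha): {delta, eps, gamma, zeta}.
Backdoor paths from beta to alpha:
  P1: beta <- gamma -> zeta -> mu <- alpha
  P2: beta <- eps -> alpha
The empty set is not sufficient: P2 (beta <- eps -> alpha) has no collider blocking it and no conditioned non-collider, so it is open.
Try {eps}:
  P1: blocked at collider mu (neither it nor any descendant is in the conditioning set).
  P2: blocked at fork node eps ∈ conditioning set.
{eps} contains no descendant of beta and blocks every backdoor path.
No other singleton works — e.g. {gamma} leaves P2 open — so {eps} is the unique smallest valid adjustment set.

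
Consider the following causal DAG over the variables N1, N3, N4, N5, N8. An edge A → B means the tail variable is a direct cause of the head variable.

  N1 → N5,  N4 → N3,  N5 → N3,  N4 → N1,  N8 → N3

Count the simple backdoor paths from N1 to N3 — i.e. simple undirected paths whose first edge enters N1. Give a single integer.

1

A backdoor path from N1 to N3 is any simple undirected path whose first edge points into N1 (i.e. leaves N1 via a parent).
Parents of N1: {N4}.
Enumerating:
  P1: N1 <- N4 -> N3
That exhausts the simple backdoor paths. Count: 1.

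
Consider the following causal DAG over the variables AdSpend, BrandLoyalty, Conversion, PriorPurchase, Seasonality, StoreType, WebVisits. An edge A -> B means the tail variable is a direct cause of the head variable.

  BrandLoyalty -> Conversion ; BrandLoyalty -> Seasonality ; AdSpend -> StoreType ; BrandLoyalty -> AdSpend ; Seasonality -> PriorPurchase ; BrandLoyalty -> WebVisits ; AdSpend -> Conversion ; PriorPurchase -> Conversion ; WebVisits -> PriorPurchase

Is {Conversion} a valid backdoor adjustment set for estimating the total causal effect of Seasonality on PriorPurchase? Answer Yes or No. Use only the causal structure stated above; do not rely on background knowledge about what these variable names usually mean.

No

Backdoor paths from Seasonality to PriorPurchase (paths whose first edge points into Seasonality):
  P1: Seasonality <- BrandLoyalty -> WebVisits -> PriorPurchase
  P2: Seasonality <- BrandLoyalty -> AdSpend -> Conversion <- PriorPurchase
  P3: Seasonality <- BrandLoyalty -> Conversion <- PriorPurchase
Condition 1 (no descendant of Seasonality in the set): FAILS — Conversion is a descendant of Seasonality.
Condition 2 (every backdoor path blocked by {Conversion}):
  P1: open — no interior node is in the conditioning set.
  P2: open — collider(s) Conversion are conditioned on (or have a conditioned descendant) and no non-collider on the path is in the set.
  P3: open — collider(s) Conversion are conditioned on (or have a conditioned descendant) and no non-collider on the path is in the set.
{Conversion} does not satisfy the backdoor criterion.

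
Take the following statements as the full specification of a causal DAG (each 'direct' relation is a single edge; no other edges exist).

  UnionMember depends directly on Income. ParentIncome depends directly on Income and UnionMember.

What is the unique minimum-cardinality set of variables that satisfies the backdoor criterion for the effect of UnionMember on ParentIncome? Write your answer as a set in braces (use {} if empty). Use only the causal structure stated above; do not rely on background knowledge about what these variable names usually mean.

{Income}

Variables eligible for adjustment (non-descendants of UnionMember, excluding UnionMember and ParentIncome): {Income}.
Backdoor paths from UnionMember to ParentIncome:
  P1: UnionMember <- Income -> ParentIncome
The empty set is not sufficient: P1 (UnionMember <- Income -> ParentIncome) has no collider blocking it and no conditioned non-collider, so it is open.
Try {Income}:
  P1: blocked at fork node Income ∈ conditioning set.
{Income} contains no descendant of UnionMember and blocks every backdoor path.
{Income} is the unique smallest valid adjustment set.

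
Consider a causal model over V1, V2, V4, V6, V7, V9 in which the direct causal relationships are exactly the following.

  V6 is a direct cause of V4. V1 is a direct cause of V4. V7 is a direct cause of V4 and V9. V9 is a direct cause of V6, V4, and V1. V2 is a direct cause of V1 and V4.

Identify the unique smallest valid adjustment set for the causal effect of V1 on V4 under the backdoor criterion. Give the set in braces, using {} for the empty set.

{V2, V9}

Variables eligible for adjustment (non-descendants of V1, excluding V1 and V4): {V2, V6, V7, V9}.
Backdoor paths from V1 to V4:
  P1: V1 <- V2 -> V4
  P2: V1 <- V9 <- V7 -> V4
  P3: V1 <- V9 -> V6 -> V4
  P4: V1 <- V9 -> V4
The empty set is not sufficient: P1 (V1 <- V2 -> V4) has no collider blocking it and no conditioned non-collider, so it is open.
Try {V2, V9}:
  P1: blocked at fork node V2 ∈ conditioning set.
  P2: blocked at chain node V9 ∈ conditioning set.
  P3: blocked at fork node V9 ∈ conditioning set.
  P4: blocked at fork node V9 ∈ conditioning set.
{V2, V9} contains no descendant of V1 and blocks every backdoor path.
Every element of {V2, V9} is needed (dropping V2 leaves P1 open; dropping V9 leaves P2 open), so no proper subset is valid.
Among all size-2 subsets of the eligible variables, only {V2, V9} blocks every backdoor path, so it is the unique smallest valid adjustment set.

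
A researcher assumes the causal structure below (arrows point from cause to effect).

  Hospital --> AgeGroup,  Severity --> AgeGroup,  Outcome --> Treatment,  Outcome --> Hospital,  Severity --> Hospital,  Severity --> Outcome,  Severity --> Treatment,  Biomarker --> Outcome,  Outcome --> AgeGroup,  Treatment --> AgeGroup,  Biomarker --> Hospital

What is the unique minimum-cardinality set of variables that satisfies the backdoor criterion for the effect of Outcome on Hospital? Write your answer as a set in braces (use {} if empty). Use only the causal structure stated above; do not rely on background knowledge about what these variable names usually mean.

Variables eligible for adjustment (non-descendants of Outcome, excluding Outcome and Hospital): {Biomarker, Severity}.
Backdoor paths from Outcome to Hospital:
  P1: Outcome <- Biomarker -> Hospital
  P2: Outcome <- Severity -> Treatment -> AgeGroup <- Hospital
  P3: Outcome <- Severity -> Hospital
  P4: Outcome <- Severity -> AgeGroup <- Hospital
The empty set is not sufficient: P1 (Outcome <- Biomarker -> Hospital) has no collider blocking it and no conditioned non-collider, so it is open.
Try {Biomarker, Severity}:
  P1: blocked at fork node Biomarker ∈ conditioning set.
  P2: blocked at fork node Severity ∈ conditioning set.
  P3: blocked at fork node Severity ∈ conditioning set.
  P4: blocked at fork node Severity ∈ conditioning set.
{Biomarker, Severity} contains no descendant of Outcome and blocks every backdoor path.
Every element of {Biomarker, Severity} is needed (dropping Biomarker leaves P1 open; dropping Severity leaves P3 open), so no proper subset is valid.
Among all size-2 subsets of the eligible variables, only {Biomarker, Severity} blocks every backdoor path, so it is the unique smallest valid adjustment set.

{Biomarker, Severity}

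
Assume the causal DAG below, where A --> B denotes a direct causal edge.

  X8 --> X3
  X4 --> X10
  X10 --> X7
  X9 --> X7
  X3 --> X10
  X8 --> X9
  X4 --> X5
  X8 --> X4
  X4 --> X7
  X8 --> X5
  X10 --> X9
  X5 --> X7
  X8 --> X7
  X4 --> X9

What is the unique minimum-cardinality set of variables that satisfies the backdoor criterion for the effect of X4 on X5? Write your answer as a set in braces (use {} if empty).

{X8}

Variables eligible for adjustment (non-descendants of X4, excluding X4 and X5): {X3, X8}.
Backdoor paths from X4 to X5:
  P1: X4 <- X8 -> X3 -> X10 -> X9 -> X7 <- X5
  P2: X4 <- X8 -> X3 -> X10 -> X7 <- X5
  P3: X4 <- X8 -> X9 <- X10 -> X7 <- X5
  P4: X4 <- X8 -> X9 -> X7 <- X5
  P5: X4 <- X8 -> X5
  P6: X4 <- X8 -> X7 <- X5
The empty set is not sufficient: P5 (X4 <- X8 -> X5) has no collider blocking it and no conditioned non-collider, so it is open.
Try {X8}:
  P1: blocked at fork node X8 ∈ conditioning set.
  P2: blocked at fork node X8 ∈ conditioning set.
  P3: blocked at fork node X8 ∈ conditioning set.
  P4: blocked at fork node X8 ∈ conditioning set.
  P5: blocked at fork node X8 ∈ conditioning set.
  P6: blocked at fork node X8 ∈ conditioning set.
{X8} contains no descendant of X4 and blocks every backdoor path.
No other singleton works — e.g. {X3} leaves P5 open — so {X8} is the unique smallest valid adjustment set.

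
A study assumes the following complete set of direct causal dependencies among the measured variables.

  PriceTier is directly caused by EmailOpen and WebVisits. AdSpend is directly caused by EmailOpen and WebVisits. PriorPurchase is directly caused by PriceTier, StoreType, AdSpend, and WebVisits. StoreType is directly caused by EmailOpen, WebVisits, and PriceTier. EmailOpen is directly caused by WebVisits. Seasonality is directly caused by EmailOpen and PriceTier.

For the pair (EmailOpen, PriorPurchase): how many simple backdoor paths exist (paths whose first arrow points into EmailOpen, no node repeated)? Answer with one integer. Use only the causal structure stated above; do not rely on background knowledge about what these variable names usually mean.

6

A backdoor path from EmailOpen to PriorPurchase is any simple undirected path whose first edge points into EmailOpen (i.e. leaves EmailOpen via a parent).
Parents of EmailOpen: {WebVisits}.
Enumerating:
  P1: EmailOpen <- WebVisits -> PriceTier -> StoreType -> PriorPurchase
  P2: EmailOpen <- WebVisits -> PriceTier -> PriorPurchase
  P3: EmailOpen <- WebVisits -> AdSpend -> PriorPurchase
  P4: EmailOpen <- WebVisits -> StoreType <- PriceTier -> PriorPurchase
  P5: EmailOpen <- WebVisits -> StoreType -> PriorPurchase
  P6: EmailOpen <- WebVisits -> PriorPurchase
That exhausts the simple backdoor paths. Count: 6.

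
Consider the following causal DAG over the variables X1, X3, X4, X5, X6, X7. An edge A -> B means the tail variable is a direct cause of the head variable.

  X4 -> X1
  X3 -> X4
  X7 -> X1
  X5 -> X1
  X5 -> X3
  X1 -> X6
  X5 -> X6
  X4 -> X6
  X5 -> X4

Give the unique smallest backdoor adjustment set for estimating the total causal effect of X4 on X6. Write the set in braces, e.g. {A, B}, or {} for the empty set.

Variables eligible for adjustment (non-descendants of X4, excluding X4 and X6): {X3, X5, X7}.
Backdoor paths from X4 to X6:
  P1: X4 <- X5 -> X1 -> X6
  P2: X4 <- X5 -> X6
  P3: X4 <- X3 <- X5 -> X1 -> X6
  P4: X4 <- X3 <- X5 -> X6
The empty set is not sufficient: P1 (X4 <- X5 -> X1 -> X6) has no collider blocking it and no conditioned non-collider, so it is open.
Try {X5}:
  P1: blocked at fork node X5 ∈ conditioning set.
  P2: blocked at fork node X5 ∈ conditioning set.
  P3: blocked at fork node X5 ∈ conditioning set.
  P4: blocked at fork node X5 ∈ conditioning set.
{X5} contains no descendant of X4 and blocks every backdoor path.
No other singleton works — e.g. {X7} leaves P1 open — so {X5} is the unique smallest valid adjustment set.

{X5}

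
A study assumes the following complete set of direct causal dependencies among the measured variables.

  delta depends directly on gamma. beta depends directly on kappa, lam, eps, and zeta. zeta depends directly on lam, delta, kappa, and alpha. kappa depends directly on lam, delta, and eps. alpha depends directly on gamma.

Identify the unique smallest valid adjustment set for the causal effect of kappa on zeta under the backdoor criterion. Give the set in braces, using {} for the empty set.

{delta, lam}

Variables eligible for adjustment (non-descendants of kappa, excluding kappa and zeta): {alpha, delta, eps, gamma, lam}.
Backdoor paths from kappa to zeta:
  P1: kappa <- lam -> zeta
  P2: kappa <- lam -> beta <- zeta
  P3: kappa <- delta <- gamma -> alpha -> zeta
  P4: kappa <- delta -> zeta
  P5: kappa <- eps -> beta <- lam -> zeta
  P6: kappa <- eps -> beta <- zeta
The empty set is not sufficient: P1 (kappa <- lam -> zeta) has no collider blocking it and no conditioned non-collider, so it is open.
Try {delta, lam}:
  P1: blocked at fork node lam ∈ conditioning set.
  P2: blocked at fork node lam ∈ conditioning set.
  P3: blocked at chain node delta ∈ conditioning set.
  P4: blocked at fork node delta ∈ conditioning set.
  P5: blocked at collider beta (neither it nor any descendant is in the conditioning set).
  P6: blocked at collider beta (neither it nor any descendant is in the conditioning set).
{delta, lam} contains no descendant of kappa and blocks every backdoor path.
Every element of {delta, lam} is needed (dropping delta leaves P3 open; dropping lam leaves P1 open), so no proper subset is valid.
Among all size-2 subsets of the eligible variables, only {delta, lam} blocks every backdoor path, so it is the unique smallest valid adjustment set.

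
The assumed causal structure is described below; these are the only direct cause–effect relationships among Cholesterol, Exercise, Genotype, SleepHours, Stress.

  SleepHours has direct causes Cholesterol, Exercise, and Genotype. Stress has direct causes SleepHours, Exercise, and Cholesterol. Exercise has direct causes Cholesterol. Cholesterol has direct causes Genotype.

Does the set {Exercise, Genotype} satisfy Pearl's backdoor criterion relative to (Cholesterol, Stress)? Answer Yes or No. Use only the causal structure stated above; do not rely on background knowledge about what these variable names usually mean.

No

Backdoor paths from Cholesterol to Stress (paths whose first edge points into Cholesterol):
  P1: Cholesterol <- Genotype -> SleepHours <- Exercise -> Stress
  P2: Cholesterol <- Genotype -> SleepHours -> Stress
Condition 1 (no descendant of Cholesterol in the set): FAILS — Exercise is a descendant of Cholesterol.
Condition 2 (every backdoor path blocked by {Exercise, Genotype}):
  P1: blocked at fork node Genotype ∈ conditioning set.
  P2: blocked at fork node Genotype ∈ conditioning set.
{Exercise, Genotype} does not satisfy the backdoor criterion.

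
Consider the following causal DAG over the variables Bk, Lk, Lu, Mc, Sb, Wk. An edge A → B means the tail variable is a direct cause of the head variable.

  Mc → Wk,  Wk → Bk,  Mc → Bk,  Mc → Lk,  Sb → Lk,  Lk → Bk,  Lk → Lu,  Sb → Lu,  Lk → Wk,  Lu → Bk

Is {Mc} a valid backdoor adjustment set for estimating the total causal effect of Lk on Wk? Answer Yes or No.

Yes

Backdoor paths from Lk to Wk (paths whose first edge points into Lk):
  P1: Lk <- Sb -> Lu -> Bk <- Mc -> Wk
  P2: Lk <- Sb -> Lu -> Bk <- Wk
  P3: Lk <- Mc -> Wk
  P4: Lk <- Mc -> Bk <- Wk
Condition 1 (no descendant of Lk in the set): holds — descendants of Lk are {Bk, Lu, Wk}; none are in {Mc}.
Condition 2 (every backdoor path blocked by {Mc}):
  P1: blocked at collider Bk (neither it nor any descendant is in the conditioning set).
  P2: blocked at collider Bk (neither it nor any descendant is in the conditioning set).
  P3: blocked at fork node Mc ∈ conditioning set.
  P4: blocked at fork node Mc ∈ conditioning set.
{Mc} satisfies the backdoor criterion.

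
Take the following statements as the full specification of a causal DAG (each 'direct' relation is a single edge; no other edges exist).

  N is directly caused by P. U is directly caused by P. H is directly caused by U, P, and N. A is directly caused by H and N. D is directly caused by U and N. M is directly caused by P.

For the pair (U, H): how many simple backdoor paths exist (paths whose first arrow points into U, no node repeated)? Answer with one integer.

3

A backdoor path from U to H is any simple undirected path whose first edge points into U (i.e. leaves U via a parent).
Parents of U: {P}.
Enumerating:
  P1: U <- P -> N -> H
  P2: U <- P -> N -> A <- H
  P3: U <- P -> H
That exhausts the simple backdoor paths. Count: 3.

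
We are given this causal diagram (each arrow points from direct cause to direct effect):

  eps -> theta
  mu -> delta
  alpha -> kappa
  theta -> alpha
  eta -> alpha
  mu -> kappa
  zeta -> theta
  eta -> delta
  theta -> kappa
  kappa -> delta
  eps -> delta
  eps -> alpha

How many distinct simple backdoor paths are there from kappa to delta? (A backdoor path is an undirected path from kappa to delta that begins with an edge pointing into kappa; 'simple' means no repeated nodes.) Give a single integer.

8

A backdoor path from kappa to delta is any simple undirected path whose first edge points into kappa (i.e. leaves kappa via a parent).
Parents of kappa: {alpha, mu, theta}.
Enumerating:
  P1: kappa <- theta <- eps -> alpha <- eta -> delta
  P2: kappa <- theta <- eps -> delta
  P3: kappa <- theta -> alpha <- eps -> delta
  P4: kappa <- theta -> alpha <- eta -> delta
  P5: kappa <- mu -> delta
  P6: kappa <- alpha <- eps -> delta
  P7: kappa <- alpha <- theta <- eps -> delta
  P8: kappa <- alpha <- eta -> delta
That exhausts the simple backdoor paths. Count: 8.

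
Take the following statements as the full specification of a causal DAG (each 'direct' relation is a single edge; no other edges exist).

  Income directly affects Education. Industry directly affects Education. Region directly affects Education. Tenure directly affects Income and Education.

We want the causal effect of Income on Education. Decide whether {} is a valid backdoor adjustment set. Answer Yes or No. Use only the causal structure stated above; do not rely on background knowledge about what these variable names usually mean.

Backdoor paths from Income to Education (paths whose first edge points into Income):
  P1: Income <- Tenure -> Education
Condition 1 (no descendant of Income in the set): holds — descendants of Income are {Education}; none are in {}.
Condition 2 (every backdoor path blocked by {}):
  P1: open — no interior node is in the conditioning set.
{} does not satisfy the backdoor criterion.

No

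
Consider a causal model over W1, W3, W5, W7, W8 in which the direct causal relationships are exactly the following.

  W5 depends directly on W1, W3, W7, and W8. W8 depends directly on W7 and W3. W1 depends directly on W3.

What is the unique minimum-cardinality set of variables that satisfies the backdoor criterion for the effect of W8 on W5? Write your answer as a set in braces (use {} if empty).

{W3, W7}

Variables eligible for adjustment (non-descendants of W8, excluding W8 and W5): {W1, W3, W7}.
Backdoor paths from W8 to W5:
  P1: W8 <- W3 -> W1 -> W5
  P2: W8 <- W3 -> W5
  P3: W8 <- W7 -> W5
The empty set is not sufficient: P1 (W8 <- W3 -> W1 -> W5) has no collider blocking it and no conditioned non-collider, so it is open.
Try {W3, W7}:
  P1: blocked at fork node W3 ∈ conditioning set.
  P2: blocked at fork node W3 ∈ conditioning set.
  P3: blocked at fork node W7 ∈ conditioning set.
{W3, W7} contains no descendant of W8 and blocks every backdoor path.
Every element of {W3, W7} is needed (dropping W3 leaves P1 open; dropping W7 leaves P3 open), so no proper subset is valid.
Among all size-2 subsets of the eligible variables, only {W3, W7} blocks every backdoor path, so it is the unique smallest valid adjustment set.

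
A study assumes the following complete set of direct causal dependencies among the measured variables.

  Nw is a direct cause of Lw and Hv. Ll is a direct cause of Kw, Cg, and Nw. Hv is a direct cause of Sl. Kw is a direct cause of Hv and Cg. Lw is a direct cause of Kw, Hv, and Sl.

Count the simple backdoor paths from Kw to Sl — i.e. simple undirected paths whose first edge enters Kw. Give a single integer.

7

A backdoor path from Kw to Sl is any simple undirected path whose first edge points into Kw (i.e. leaves Kw via a parent).
Parents of Kw: {Ll, Lw}.
Enumerating:
  P1: Kw <- Ll -> Nw -> Lw -> Hv -> Sl
  P2: Kw <- Ll -> Nw -> Lw -> Sl
  P3: Kw <- Ll -> Nw -> Hv <- Lw -> Sl
  P4: Kw <- Ll -> Nw -> Hv -> Sl
  P5: Kw <- Lw <- Nw -> Hv -> Sl
  P6: Kw <- Lw -> Hv -> Sl
  P7: Kw <- Lw -> Sl
That exhausts the simple backdoor paths. Count: 7.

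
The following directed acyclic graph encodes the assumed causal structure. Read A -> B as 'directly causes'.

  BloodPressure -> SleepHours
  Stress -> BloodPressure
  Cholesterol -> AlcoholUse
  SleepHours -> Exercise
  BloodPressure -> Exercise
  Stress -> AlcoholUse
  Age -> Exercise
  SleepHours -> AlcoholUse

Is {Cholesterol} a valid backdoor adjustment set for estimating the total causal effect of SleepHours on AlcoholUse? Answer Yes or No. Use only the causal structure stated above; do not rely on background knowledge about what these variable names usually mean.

No

Backdoor paths from SleepHours to AlcoholUse (paths whose first edge points into SleepHours):
  P1: SleepHours <- BloodPressure <- Stress -> AlcoholUse
Condition 1 (no descendant of SleepHours in the set): holds — descendants of SleepHours are {AlcoholUse, Exercise}; none are in {Cholesterol}.
Condition 2 (every backdoor path blocked by {Cholesterol}):
  P1: open — no interior node is in the conditioning set.
{Cholesterol} does not satisfy the backdoor criterion.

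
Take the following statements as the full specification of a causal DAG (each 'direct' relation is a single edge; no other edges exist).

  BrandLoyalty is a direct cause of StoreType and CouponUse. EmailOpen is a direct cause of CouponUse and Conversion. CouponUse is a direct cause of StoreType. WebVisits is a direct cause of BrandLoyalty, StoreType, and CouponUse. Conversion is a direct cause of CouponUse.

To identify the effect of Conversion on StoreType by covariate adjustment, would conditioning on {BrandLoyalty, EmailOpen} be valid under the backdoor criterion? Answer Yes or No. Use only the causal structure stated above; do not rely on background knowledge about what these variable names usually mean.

Backdoor paths from Conversion to StoreType (paths whose first edge points into Conversion):
  P1: Conversion <- EmailOpen -> CouponUse <- WebVisits -> BrandLoyalty -> StoreType
  P2: Conversion <- EmailOpen -> CouponUse <- WebVisits -> StoreType
  P3: Conversion <- EmailOpen -> CouponUse <- BrandLoyalty <- WebVisits -> StoreType
  P4: Conversion <- EmailOpen -> CouponUse <- BrandLoyalty -> StoreType
  P5: Conversion <- EmailOpen -> CouponUse -> StoreType
Condition 1 (no descendant of Conversion in the set): holds — descendants of Conversion are {CouponUse, StoreType}; none are in {BrandLoyalty, EmailOpen}.
Condition 2 (every backdoor path blocked by {BrandLoyalty, EmailOpen}):
  P1: blocked at fork node EmailOpen ∈ conditioning set.
  P2: blocked at fork node EmailOpen ∈ conditioning set.
  P3: blocked at fork node EmailOpen ∈ conditioning set.
  P4: blocked at fork node EmailOpen ∈ conditioning set.
  P5: blocked at fork node EmailOpen ∈ conditioning set.
{BrandLoyalty, EmailOpen} satisfies the backdoor criterion.

Yes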